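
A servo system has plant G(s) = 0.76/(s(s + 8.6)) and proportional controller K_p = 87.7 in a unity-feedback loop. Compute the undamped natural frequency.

With unity feedback the closed-loop characteristic equation is s² + 8.6s + 87.7·0.76 = s² + 8.6s + 66.65 = 0.
So ω_n² = 66.65 ⇒ ω_n = 8.164 rad/s, and ζ = 8.6/(2ω_n) = 0.527.

ω_n = 8.16 rad/s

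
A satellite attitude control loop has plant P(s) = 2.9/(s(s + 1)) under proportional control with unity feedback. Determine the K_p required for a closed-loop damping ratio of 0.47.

K_p = 0.39

Closed-loop characteristic equation: s² + 1s + K_p·2.9 = 0.
So ω_n = √(2.9K_p) and 2ζω_n = 1, giving ζ = 1/(2√(2.9K_p)).
Setting ζ = 0.47: √(2.9K_p) = 1/(2·0.47) = 1.064, so K_p = 1.132/2.9 = 0.39.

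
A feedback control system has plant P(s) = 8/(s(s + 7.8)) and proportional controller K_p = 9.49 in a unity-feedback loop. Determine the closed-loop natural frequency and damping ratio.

The closed-loop denominator is s(s+7.8) + 9.49·8 = s² + 7.8s + 75.92.
So ω_n² = 75.92 ⇒ ω_n = 8.713 rad/s, and ζ = 7.8/(2ω_n) = 0.448.

ω_n = 8.71 rad/s, ζ = 0.448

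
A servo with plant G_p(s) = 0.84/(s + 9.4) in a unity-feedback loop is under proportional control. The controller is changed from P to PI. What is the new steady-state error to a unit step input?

The integrator makes K_pos = lim_{s→0} C(s)G(s) infinite, so e_ss = 1/(1+K_pos) = 0.

0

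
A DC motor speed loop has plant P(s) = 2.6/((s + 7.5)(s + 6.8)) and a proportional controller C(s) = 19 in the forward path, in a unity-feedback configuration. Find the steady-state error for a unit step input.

0.508

The loop is type 0. Static position error constant K_pos = C(0)·P(0) = 19·0.05098 = 0.9686.
Steady-state error to a unit step: e_ss = 1/(1+K_pos) = 1/1.969 = 0.508.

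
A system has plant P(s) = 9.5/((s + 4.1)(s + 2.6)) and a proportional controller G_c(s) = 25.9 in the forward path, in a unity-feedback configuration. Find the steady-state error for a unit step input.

The loop is type 0. Static position error constant K_pos = G_c(0)·P(0) = 25.9·0.8912 = 23.08.
Steady-state error to a unit step: e_ss = 1/(1+K_pos) = 1/24.08 = 0.0415.

0.0415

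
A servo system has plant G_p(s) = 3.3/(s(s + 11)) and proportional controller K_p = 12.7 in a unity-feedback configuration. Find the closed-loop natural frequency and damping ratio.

ω_n = 6.47 rad/s, ζ = 0.85

1 + K_p·G_p(s) = 0 gives s² + 11s + 41.91 = 0.
So ω_n² = 41.91 ⇒ ω_n = 6.474 rad/s, and ζ = 11/(2ω_n) = 0.85.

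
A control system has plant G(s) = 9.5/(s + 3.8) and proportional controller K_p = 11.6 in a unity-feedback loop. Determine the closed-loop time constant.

Closed-loop transfer function: T(s) = K_p·G(s)/(1 + K_p·G(s)) = 110.2/(s + 3.8 + 110.2) = 110.2/(s + 114).
Time constant τ = 1/114 = 0.00877 s.

τ = 0.00877 s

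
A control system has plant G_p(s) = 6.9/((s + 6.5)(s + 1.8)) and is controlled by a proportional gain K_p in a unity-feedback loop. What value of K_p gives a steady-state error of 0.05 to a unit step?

K_p = 32.2

Steady-state error for a unit step on this type-0 loop is 1/(1 + K_p·G_p(0)).
G_p(0) = 0.5897. Require 1/(1 + K_p·0.5897) = 0.05, so 1 + 0.5897·K_p = 20.
K_p = (20 − 1)/0.5897 = 32.2.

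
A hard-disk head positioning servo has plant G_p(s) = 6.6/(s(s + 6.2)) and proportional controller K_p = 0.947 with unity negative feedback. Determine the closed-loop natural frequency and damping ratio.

With unity feedback the closed-loop characteristic equation is s² + 6.2s + 0.947·6.6 = s² + 6.2s + 6.25 = 0.
So ω_n² = 6.25 ⇒ ω_n = 2.5 rad/s, and ζ = 6.2/(2ω_n) = 1.24.

ω_n = 2.5 rad/s, ζ = 1.24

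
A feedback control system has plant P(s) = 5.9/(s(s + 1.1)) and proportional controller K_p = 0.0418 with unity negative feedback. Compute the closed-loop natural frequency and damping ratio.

With unity feedback the closed-loop characteristic equation is s² + 1.1s + 0.0418·5.9 = s² + 1.1s + 0.2466 = 0.
Matching s² + 2ζω_n s + ω_n²: ω_n = √0.2466 = 0.4966 rad/s and 2ζω_n = 1.1, so ζ = 1.1/(2·0.4966) = 1.11.

ω_n = 0.497 rad/s, ζ = 1.11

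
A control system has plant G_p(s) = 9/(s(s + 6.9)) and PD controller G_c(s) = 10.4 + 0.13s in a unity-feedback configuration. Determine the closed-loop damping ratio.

Forward path: (10.4 + 0.13s)·9/(s(s+6.9)). The closed-loop characteristic equation is s² + (6.9 + 9·0.13)s + 9·10.4 = 0.
That is s² + 8.07s + 93.6 = 0, so ω_n = 9.675 rad/s and ζ = 8.07/(2·9.675) = 0.4171.

ζ = 0.417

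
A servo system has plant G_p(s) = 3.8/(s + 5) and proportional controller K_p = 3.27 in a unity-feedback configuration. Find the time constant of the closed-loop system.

Closed-loop transfer function: T(s) = K_p·G_p(s)/(1 + K_p·G_p(s)) = 12.43/(s + 5 + 12.43) = 12.43/(s + 17.43).
Time constant τ = 1/17.43 = 0.0574 s.

τ = 0.0574 s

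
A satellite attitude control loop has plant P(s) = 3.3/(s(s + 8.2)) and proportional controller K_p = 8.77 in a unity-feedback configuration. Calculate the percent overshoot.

Closed-loop characteristic equation: s² + 8.2s + 28.94 = 0, so ω_n = 5.38 rad/s and ζ = 8.2/(2·5.38) = 0.7621.
%OS = 100·exp(−πζ/√(1−ζ²)) = 100·exp(−π·0.7621/√0.4192) = 2.48%.

2.48%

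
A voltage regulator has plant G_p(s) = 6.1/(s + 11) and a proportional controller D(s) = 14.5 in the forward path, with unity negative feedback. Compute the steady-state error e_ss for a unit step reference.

The loop is type 0. Static position error constant K_pos = D(0)·G_p(0) = 14.5·0.5545 = 8.041.
Steady-state error to a unit step: e_ss = 1/(1+K_pos) = 1/9.041 = 0.111.

0.111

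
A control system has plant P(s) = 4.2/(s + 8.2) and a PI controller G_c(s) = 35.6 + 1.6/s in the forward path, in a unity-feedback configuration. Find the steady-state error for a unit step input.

The open loop G_c(s)P(s) has a pole at the origin (type 1), so the static position error constant is infinite and e_ss = 1/(1+∞) = 0.

0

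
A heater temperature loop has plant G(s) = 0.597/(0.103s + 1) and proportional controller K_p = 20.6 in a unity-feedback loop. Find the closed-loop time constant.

τ = 0.00775 s

Closed loop: T(s) = K_p·G/(1+K_p·G) = 12.3/(0.103s + 1 + 12.3), with pole at s = −(1 + 12.3)/0.103 = −129.1.
Closed-loop time constant τ = 1/129.1 = 0.00775 s.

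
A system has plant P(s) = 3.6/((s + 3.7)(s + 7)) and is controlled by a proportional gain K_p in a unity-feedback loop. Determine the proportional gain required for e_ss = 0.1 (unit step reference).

K_p = 64.8

Steady-state error for a unit step on this type-0 loop is 1/(1 + K_p·P(0)).
P(0) = 0.139. Require 1/(1 + K_p·0.139) = 0.1, so 1 + 0.139·K_p = 10.
K_p = (10 − 1)/0.139 = 64.8.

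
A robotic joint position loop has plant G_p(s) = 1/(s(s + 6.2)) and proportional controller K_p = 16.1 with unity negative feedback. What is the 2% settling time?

T_s ≈ 1.29 s

Closed-loop characteristic equation: s² + 6.2s + 16.1 = 0, so ω_n = 4.012 rad/s and ζ = 6.2/(2·4.012) = 0.7726.
2% settling time T_s ≈ 4/(ζω_n) = 4/3.1 = 1.29 s.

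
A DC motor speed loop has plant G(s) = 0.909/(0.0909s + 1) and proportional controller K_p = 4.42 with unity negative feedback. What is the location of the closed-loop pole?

s = -55.2

Closed loop: T(s) = K_p·G/(1+K_p·G) = 4.018/(0.0909s + 1 + 4.018), with pole at s = −(1 + 4.018)/0.0909 = −55.2.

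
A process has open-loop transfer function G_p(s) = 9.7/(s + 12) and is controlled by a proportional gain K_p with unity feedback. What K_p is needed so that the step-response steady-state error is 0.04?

K_p = 29.7

For a type-0 loop with proportional control, e_ss = 1/(1 + K_p·G_p(0)).
G_p(0) = 0.8083. Require 1/(1 + K_p·0.8083) = 0.04, so 1 + 0.8083·K_p = 25.
K_p = (25 − 1)/0.8083 = 29.7.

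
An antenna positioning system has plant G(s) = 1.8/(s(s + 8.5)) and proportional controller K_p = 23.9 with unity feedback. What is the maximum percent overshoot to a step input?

6.91%

Closed-loop characteristic equation: s² + 8.5s + 43.02 = 0, so ω_n = 6.559 rad/s and ζ = 8.5/(2·6.559) = 0.648.
%OS = 100·exp(−πζ/√(1−ζ²)) = 100·exp(−π·0.648/√0.5801) = 6.91%.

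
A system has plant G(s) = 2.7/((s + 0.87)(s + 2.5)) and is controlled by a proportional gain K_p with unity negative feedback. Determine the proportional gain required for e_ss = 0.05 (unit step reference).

K_p = 15.3

Steady-state error for a unit step on this type-0 loop is 1/(1 + K_p·G(0)).
G(0) = 1.241. Require 1/(1 + K_p·1.241) = 0.05, so 1 + 1.241·K_p = 20.
K_p = (20 − 1)/1.241 = 15.3.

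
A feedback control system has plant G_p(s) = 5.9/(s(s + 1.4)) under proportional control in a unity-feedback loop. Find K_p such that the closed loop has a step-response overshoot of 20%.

K_p = 0.399

From %OS = 100·exp(−πζ/√(1−ζ²)) = 20%, ζ = −ln(0.2)/√(π²+ln²(0.2)) = 0.4559.
Characteristic equation s² + 1.4s + 5.9K_p = 0 gives ζ = 1.4/(2√(5.9K_p)).
Setting ζ = 0.4559: √(5.9K_p) = 1.4/(2·0.4559) = 1.535, so K_p = 2.357/5.9 = 0.399.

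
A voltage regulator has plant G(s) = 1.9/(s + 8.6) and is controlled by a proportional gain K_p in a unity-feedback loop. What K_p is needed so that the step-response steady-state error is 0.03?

Steady-state error for a unit step on this type-0 loop is 1/(1 + K_p·G(0)).
G(0) = 0.2209. Require 1/(1 + K_p·0.2209) = 0.03, so 1 + 0.2209·K_p = 33.33.
K_p = (33.33 − 1)/0.2209 = 146.

K_p = 146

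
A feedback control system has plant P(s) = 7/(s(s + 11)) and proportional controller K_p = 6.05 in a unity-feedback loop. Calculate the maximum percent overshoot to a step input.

0.696%

The closed-loop denominator s² + 11s + 42.35 gives ω_n = √42.35 = 6.508 and ζ = 11/(2ω_n) = 0.8452.
%OS = 100·exp(−πζ/√(1−ζ²)) = 100·exp(−π·0.8452/√0.2857) = 0.696%.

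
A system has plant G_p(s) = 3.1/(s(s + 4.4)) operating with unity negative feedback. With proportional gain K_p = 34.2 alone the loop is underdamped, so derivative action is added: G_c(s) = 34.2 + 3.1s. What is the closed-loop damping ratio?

ζ = 0.68

Forward path: (34.2 + 3.1s)·3.1/(s(s+4.4)). The closed-loop characteristic equation is s² + (4.4 + 3.1·3.1)s + 3.1·34.2 = 0.
That is s² + 14.01s + 106 = 0, so ω_n = 10.3 rad/s and ζ = 14.01/(2·10.3) = 0.6803.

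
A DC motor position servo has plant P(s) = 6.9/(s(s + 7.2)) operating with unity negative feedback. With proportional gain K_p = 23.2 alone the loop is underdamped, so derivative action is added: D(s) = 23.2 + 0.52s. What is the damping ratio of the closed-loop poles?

Forward path: (23.2 + 0.52s)·6.9/(s(s+7.2)). The closed-loop characteristic equation is s² + (7.2 + 6.9·0.52)s + 6.9·23.2 = 0.
That is s² + 10.79s + 160.1 = 0, so ω_n = 12.65 rad/s and ζ = 10.79/(2·12.65) = 0.4263.

ζ = 0.426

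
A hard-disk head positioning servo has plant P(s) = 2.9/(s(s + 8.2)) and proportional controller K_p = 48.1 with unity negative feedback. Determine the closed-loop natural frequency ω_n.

ω_n = 11.8 rad/s

1 + K_p·P(s) = 0 gives s² + 8.2s + 139.5 = 0.
Matching s² + 2ζω_n s + ω_n²: ω_n = √139.5 = 11.81 rad/s and 2ζω_n = 8.2, so ζ = 8.2/(2·11.81) = 0.347.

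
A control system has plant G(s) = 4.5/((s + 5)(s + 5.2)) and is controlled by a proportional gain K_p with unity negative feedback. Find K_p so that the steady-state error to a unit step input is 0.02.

The loop is type 0, so e_ss(step) = 1/(1 + K_pos) with K_pos = K_p·G(0).
G(0) = 0.1731. Require 1/(1 + K_p·0.1731) = 0.02, so 1 + 0.1731·K_p = 50.
K_p = (50 − 1)/0.1731 = 283.

K_p = 283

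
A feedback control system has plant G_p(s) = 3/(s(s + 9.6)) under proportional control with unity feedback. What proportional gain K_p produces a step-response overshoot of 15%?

From %OS = 100·exp(−πζ/√(1−ζ²)) = 15%, ζ = −ln(0.15)/√(π²+ln²(0.15)) = 0.5169.
Characteristic equation s² + 9.6s + 3K_p = 0 gives ζ = 9.6/(2√(3K_p)).
Setting ζ = 0.5169: √(3K_p) = 9.6/(2·0.5169) = 9.286, so K_p = 86.22/3 = 28.7.

K_p = 28.7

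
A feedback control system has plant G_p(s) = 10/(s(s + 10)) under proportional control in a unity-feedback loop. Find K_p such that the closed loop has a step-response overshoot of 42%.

K_p = 35.3

From %OS = 100·exp(−πζ/√(1−ζ²)) = 42%, ζ = −ln(0.42)/√(π²+ln²(0.42)) = 0.2662.
Characteristic equation s² + 10s + 10K_p = 0 gives ζ = 10/(2√(10K_p)).
Setting ζ = 0.2662: √(10K_p) = 10/(2·0.2662) = 18.78, so K_p = 352.9/10 = 35.3.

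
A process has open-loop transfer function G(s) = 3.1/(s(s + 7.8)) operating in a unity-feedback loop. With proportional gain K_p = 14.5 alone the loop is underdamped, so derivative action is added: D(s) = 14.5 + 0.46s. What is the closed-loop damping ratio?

Forward path: (14.5 + 0.46s)·3.1/(s(s+7.8)). The closed-loop characteristic equation is s² + (7.8 + 3.1·0.46)s + 3.1·14.5 = 0.
That is s² + 9.226s + 44.95 = 0, so ω_n = 6.704 rad/s and ζ = 9.226/(2·6.704) = 0.688.

ζ = 0.688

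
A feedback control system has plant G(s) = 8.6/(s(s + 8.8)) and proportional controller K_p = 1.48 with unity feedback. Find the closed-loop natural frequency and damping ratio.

ω_n = 3.57 rad/s, ζ = 1.23

1 + K_p·G(s) = 0 gives s² + 8.8s + 12.73 = 0.
Matching s² + 2ζω_n s + ω_n²: ω_n = √12.73 = 3.568 rad/s and 2ζω_n = 8.8, so ζ = 8.8/(2·3.568) = 1.23.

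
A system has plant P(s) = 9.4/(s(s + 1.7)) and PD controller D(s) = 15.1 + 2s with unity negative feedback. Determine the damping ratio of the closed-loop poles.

Forward path: (15.1 + 2s)·9.4/(s(s+1.7)). The closed-loop characteristic equation is s² + (1.7 + 9.4·2)s + 9.4·15.1 = 0.
That is s² + 20.5s + 141.9 = 0, so ω_n = 11.91 rad/s and ζ = 20.5/(2·11.91) = 0.8603.

ζ = 0.86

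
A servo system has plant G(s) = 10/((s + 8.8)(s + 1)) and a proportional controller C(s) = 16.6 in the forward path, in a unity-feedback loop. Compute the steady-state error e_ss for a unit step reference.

0.0503

The loop is type 0. Static position error constant K_pos = C(0)·G(0) = 16.6·1.136 = 18.86.
Steady-state error to a unit step: e_ss = 1/(1+K_pos) = 1/19.86 = 0.0503.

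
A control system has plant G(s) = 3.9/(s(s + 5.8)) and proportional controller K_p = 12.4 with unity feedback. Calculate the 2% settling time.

T_s ≈ 1.38 s

From 1 + K_pG(s) = 0: s² + 5.8s + 48.36 = 0 ⇒ ω_n = 6.954, ζ = 0.417.
2% settling time T_s ≈ 4/(ζω_n) = 4/2.9 = 1.38 s.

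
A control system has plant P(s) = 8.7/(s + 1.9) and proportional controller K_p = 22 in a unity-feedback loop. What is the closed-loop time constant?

τ = 0.00517 s

Closed-loop transfer function: T(s) = K_p·P(s)/(1 + K_p·P(s)) = 191.4/(s + 1.9 + 191.4) = 191.4/(s + 193.3).
Time constant τ = 1/193.3 = 0.00517 s.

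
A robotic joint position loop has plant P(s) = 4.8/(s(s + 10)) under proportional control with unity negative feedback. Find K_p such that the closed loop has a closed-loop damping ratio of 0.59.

Closed-loop characteristic equation: s² + 10s + K_p·4.8 = 0.
So ω_n = √(4.8K_p) and 2ζω_n = 10, giving ζ = 10/(2√(4.8K_p)).
Setting ζ = 0.59: √(4.8K_p) = 10/(2·0.59) = 8.475, so K_p = 71.82/4.8 = 15.

K_p = 15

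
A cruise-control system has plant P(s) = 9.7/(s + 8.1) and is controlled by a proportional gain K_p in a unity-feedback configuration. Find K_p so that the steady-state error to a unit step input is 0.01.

The loop is type 0, so e_ss(step) = 1/(1 + K_pos) with K_pos = K_p·P(0).
P(0) = 1.198. Require 1/(1 + K_p·1.198) = 0.01, so 1 + 1.198·K_p = 100.
K_p = (100 − 1)/1.198 = 82.7.

K_p = 82.7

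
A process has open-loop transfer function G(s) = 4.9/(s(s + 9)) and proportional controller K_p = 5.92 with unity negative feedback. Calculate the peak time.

From 1 + K_pG(s) = 0: s² + 9s + 29.01 = 0 ⇒ ω_n = 5.386, ζ = 0.8355.
Damped frequency ω_d = ω_n√(1−ζ²) = 2.959 rad/s, so peak time T_p = π/ω_d = 1.06 s.

T_p = 1.06 s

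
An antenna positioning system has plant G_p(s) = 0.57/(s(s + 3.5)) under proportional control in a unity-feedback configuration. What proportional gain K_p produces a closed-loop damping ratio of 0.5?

Closed-loop characteristic equation: s² + 3.5s + K_p·0.57 = 0.
So ω_n = √(0.57K_p) and 2ζω_n = 3.5, giving ζ = 3.5/(2√(0.57K_p)).
Setting ζ = 0.5: √(0.57K_p) = 3.5/(2·0.5) = 3.5, so K_p = 12.25/0.57 = 21.5.

K_p = 21.5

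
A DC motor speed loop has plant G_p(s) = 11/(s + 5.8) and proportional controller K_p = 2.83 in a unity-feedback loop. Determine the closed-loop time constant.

Closed-loop transfer function: T(s) = K_p·G_p(s)/(1 + K_p·G_p(s)) = 31.13/(s + 5.8 + 31.13) = 31.13/(s + 36.93).
Time constant τ = 1/36.93 = 0.0271 s.

τ = 0.0271 s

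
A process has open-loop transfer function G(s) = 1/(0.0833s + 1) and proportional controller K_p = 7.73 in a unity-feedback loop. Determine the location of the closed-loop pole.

s = -104.8

Closed loop: T(s) = K_p·G/(1+K_p·G) = 7.73/(0.0833s + 1 + 7.73), with pole at s = −(1 + 7.73)/0.0833 = −104.8.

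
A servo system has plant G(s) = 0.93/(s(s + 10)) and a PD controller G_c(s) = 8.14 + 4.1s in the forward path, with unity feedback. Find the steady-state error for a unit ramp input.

1.32

The loop has one pole at the origin (type 1). Velocity error constant K_v = lim_{s→0} s·G_c(s)G(s) = 8.14·0.93/10 = 0.757.
Steady-state error to a unit ramp: e_ss = 1/K_v = 1.32.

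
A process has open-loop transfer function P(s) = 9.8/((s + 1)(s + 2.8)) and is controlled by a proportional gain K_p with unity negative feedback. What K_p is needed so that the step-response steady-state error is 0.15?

The loop is type 0, so e_ss(step) = 1/(1 + K_pos) with K_pos = K_p·P(0).
P(0) = 3.5. Require 1/(1 + K_p·3.5) = 0.15, so 1 + 3.5·K_p = 6.667.
K_p = (6.667 − 1)/3.5 = 1.62.

K_p = 1.62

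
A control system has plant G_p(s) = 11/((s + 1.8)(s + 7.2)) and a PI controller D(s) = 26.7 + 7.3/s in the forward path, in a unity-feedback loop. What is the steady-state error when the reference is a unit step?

The open loop D(s)G_p(s) has a pole at the origin (type 1), so the static position error constant is infinite and e_ss = 1/(1+∞) = 0.

0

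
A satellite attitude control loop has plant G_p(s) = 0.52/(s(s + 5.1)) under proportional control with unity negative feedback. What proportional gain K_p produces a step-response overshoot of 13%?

K_p = 42.2

From %OS = 100·exp(−πζ/√(1−ζ²)) = 13%, ζ = −ln(0.13)/√(π²+ln²(0.13)) = 0.5446.
Characteristic equation s² + 5.1s + 0.52K_p = 0 gives ζ = 5.1/(2√(0.52K_p)).
Setting ζ = 0.5446: √(0.52K_p) = 5.1/(2·0.5446) = 4.682, so K_p = 21.92/0.52 = 42.2.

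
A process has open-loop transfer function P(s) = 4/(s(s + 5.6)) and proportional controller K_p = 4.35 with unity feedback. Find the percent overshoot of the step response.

Closed-loop characteristic equation: s² + 5.6s + 17.4 = 0, so ω_n = 4.171 rad/s and ζ = 5.6/(2·4.171) = 0.6712.
%OS = 100·exp(−πζ/√(1−ζ²)) = 100·exp(−π·0.6712/√0.5494) = 5.81%.

5.81%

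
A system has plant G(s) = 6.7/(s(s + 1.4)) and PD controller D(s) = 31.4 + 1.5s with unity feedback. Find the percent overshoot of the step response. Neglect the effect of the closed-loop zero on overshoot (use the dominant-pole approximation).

25.9%

Forward path: (31.4 + 1.5s)·6.7/(s(s+1.4)). The closed-loop characteristic equation is s² + (1.4 + 6.7·1.5)s + 6.7·31.4 = 0.
That is s² + 11.45s + 210.4 = 0, so ω_n = 14.5 rad/s and ζ = 11.45/(2·14.5) = 0.3947.
%OS = 100·exp(−πζ/√(1−ζ²)) = 25.9%.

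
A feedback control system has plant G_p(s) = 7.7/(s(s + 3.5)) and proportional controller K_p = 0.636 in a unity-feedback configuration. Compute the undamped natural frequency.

With unity feedback the closed-loop characteristic equation is s² + 3.5s + 0.636·7.7 = s² + 3.5s + 4.897 = 0.
Matching s² + 2ζω_n s + ω_n²: ω_n = √4.897 = 2.213 rad/s and 2ζω_n = 3.5, so ζ = 3.5/(2·2.213) = 0.791.

ω_n = 2.21 rad/s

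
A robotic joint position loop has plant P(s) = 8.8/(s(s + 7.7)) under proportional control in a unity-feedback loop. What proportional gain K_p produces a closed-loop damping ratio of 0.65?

K_p = 3.99

Closed-loop characteristic equation: s² + 7.7s + K_p·8.8 = 0.
So ω_n = √(8.8K_p) and 2ζω_n = 7.7, giving ζ = 7.7/(2√(8.8K_p)).
Setting ζ = 0.65: √(8.8K_p) = 7.7/(2·0.65) = 5.923, so K_p = 35.08/8.8 = 3.99.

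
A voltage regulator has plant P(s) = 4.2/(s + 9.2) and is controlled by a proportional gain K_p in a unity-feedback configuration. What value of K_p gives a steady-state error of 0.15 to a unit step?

K_p = 12.4

Steady-state error for a unit step on this type-0 loop is 1/(1 + K_p·P(0)).
P(0) = 0.4565. Require 1/(1 + K_p·0.4565) = 0.15, so 1 + 0.4565·K_p = 6.667.
K_p = (6.667 − 1)/0.4565 = 12.4.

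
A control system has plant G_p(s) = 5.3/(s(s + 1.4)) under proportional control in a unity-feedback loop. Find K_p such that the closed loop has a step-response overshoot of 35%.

K_p = 0.92

From %OS = 100·exp(−πζ/√(1−ζ²)) = 35%, ζ = −ln(0.35)/√(π²+ln²(0.35)) = 0.3169.
Characteristic equation s² + 1.4s + 5.3K_p = 0 gives ζ = 1.4/(2√(5.3K_p)).
Setting ζ = 0.3169: √(5.3K_p) = 1.4/(2·0.3169) = 2.209, so K_p = 4.878/5.3 = 0.92.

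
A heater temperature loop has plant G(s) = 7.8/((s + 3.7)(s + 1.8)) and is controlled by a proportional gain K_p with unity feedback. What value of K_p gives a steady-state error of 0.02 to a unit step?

K_p = 41.8

Steady-state error for a unit step on this type-0 loop is 1/(1 + K_p·G(0)).
G(0) = 1.171. Require 1/(1 + K_p·1.171) = 0.02, so 1 + 1.171·K_p = 50.
K_p = (50 − 1)/1.171 = 41.8.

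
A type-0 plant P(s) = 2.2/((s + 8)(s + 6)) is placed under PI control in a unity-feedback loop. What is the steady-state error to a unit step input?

0

The PI controller's integrator makes the forward path type 1, so e_ss to a step is zero.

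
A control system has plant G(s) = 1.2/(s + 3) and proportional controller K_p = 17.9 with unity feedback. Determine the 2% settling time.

T_s ≈ 0.163 s

Closed-loop transfer function: T(s) = K_p·G(s)/(1 + K_p·G(s)) = 21.48/(s + 3 + 21.48) = 21.48/(s + 24.48).
Time constant τ = 1/24.48 = 0.04085 s, so the 2% settling time is about 4τ = 0.163 s.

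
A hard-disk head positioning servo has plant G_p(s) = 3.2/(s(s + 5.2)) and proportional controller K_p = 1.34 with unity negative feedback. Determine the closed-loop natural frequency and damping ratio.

With unity feedback the closed-loop characteristic equation is s² + 5.2s + 1.34·3.2 = s² + 5.2s + 4.288 = 0.
So ω_n² = 4.288 ⇒ ω_n = 2.071 rad/s, and ζ = 5.2/(2ω_n) = 1.26.

ω_n = 2.07 rad/s, ζ = 1.26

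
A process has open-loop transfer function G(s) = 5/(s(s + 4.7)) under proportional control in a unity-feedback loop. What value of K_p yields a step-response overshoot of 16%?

From %OS = 100·exp(−πζ/√(1−ζ²)) = 16%, ζ = −ln(0.16)/√(π²+ln²(0.16)) = 0.5039.
Characteristic equation s² + 4.7s + 5K_p = 0 gives ζ = 4.7/(2√(5K_p)).
Setting ζ = 0.5039: √(5K_p) = 4.7/(2·0.5039) = 4.664, so K_p = 21.75/5 = 4.35.

K_p = 4.35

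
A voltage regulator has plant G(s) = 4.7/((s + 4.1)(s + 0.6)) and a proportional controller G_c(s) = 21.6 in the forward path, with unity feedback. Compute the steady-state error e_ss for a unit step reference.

0.0237

The loop is type 0. Static position error constant K_pos = G_c(0)·G(0) = 21.6·1.911 = 41.27.
Steady-state error to a unit step: e_ss = 1/(1+K_pos) = 1/42.27 = 0.0237.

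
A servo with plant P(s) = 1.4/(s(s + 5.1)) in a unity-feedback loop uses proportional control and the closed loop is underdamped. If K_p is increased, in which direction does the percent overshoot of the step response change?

increase

Characteristic equation s² + 5.1s + K_p·1.4 = 0: raising K_p raises ω_n while 2ζω_n = 5.1 is fixed, so ζ falls and overshoot grows.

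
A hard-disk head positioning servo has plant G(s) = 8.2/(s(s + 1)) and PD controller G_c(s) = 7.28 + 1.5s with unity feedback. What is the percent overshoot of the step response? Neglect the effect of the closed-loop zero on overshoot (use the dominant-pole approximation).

0.494%

Forward path: (7.28 + 1.5s)·8.2/(s(s+1)). The closed-loop characteristic equation is s² + (1 + 8.2·1.5)s + 8.2·7.28 = 0.
That is s² + 13.3s + 59.7 = 0, so ω_n = 7.726 rad/s and ζ = 13.3/(2·7.726) = 0.8607.
%OS = 100·exp(−πζ/√(1−ζ²)) = 0.494%.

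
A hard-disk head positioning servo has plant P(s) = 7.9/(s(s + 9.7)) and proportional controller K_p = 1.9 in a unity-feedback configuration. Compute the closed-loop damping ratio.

1 + K_p·P(s) = 0 gives s² + 9.7s + 15.01 = 0.
So ω_n² = 15.01 ⇒ ω_n = 3.874 rad/s, and ζ = 9.7/(2ω_n) = 1.25.

ζ = 1.25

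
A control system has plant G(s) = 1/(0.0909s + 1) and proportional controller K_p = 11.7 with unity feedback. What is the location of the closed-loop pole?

s = -139.7

Closed loop: T(s) = K_p·G/(1+K_p·G) = 11.7/(0.0909s + 1 + 11.7), with pole at s = −(1 + 11.7)/0.0909 = −139.7.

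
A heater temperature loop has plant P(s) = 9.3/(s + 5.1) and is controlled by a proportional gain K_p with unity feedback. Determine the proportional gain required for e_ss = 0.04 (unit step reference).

K_p = 13.2

For a type-0 loop with proportional control, e_ss = 1/(1 + K_p·P(0)).
P(0) = 1.824. Require 1/(1 + K_p·1.824) = 0.04, so 1 + 1.824·K_p = 25.
K_p = (25 − 1)/1.824 = 13.2.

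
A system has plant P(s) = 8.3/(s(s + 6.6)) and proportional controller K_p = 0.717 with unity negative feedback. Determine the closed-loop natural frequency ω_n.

The closed-loop denominator is s(s+6.6) + 0.717·8.3 = s² + 6.6s + 5.951.
Matching s² + 2ζω_n s + ω_n²: ω_n = √5.951 = 2.439 rad/s and 2ζω_n = 6.6, so ζ = 6.6/(2·2.439) = 1.35.

ω_n = 2.44 rad/s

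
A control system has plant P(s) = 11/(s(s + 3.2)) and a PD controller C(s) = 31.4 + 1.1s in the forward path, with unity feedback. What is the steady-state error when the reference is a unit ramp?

The loop has one pole at the origin (type 1). Velocity error constant K_v = lim_{s→0} s·C(s)P(s) = 31.4·11/3.2 = 107.9.
Steady-state error to a unit ramp: e_ss = 1/K_v = 0.00926.

0.00926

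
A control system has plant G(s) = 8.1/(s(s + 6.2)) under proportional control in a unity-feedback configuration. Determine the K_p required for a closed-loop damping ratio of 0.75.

Closed-loop characteristic equation: s² + 6.2s + K_p·8.1 = 0.
So ω_n = √(8.1K_p) and 2ζω_n = 6.2, giving ζ = 6.2/(2√(8.1K_p)).
Setting ζ = 0.75: √(8.1K_p) = 6.2/(2·0.75) = 4.133, so K_p = 17.08/8.1 = 2.11.

K_p = 2.11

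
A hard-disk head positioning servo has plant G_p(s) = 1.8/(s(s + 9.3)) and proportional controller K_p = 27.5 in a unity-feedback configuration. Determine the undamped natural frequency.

ω_n = 7.04 rad/s

With unity feedback the closed-loop characteristic equation is s² + 9.3s + 27.5·1.8 = s² + 9.3s + 49.5 = 0.
Matching s² + 2ζω_n s + ω_n²: ω_n = √49.5 = 7.036 rad/s and 2ζω_n = 9.3, so ζ = 9.3/(2·7.036) = 0.661.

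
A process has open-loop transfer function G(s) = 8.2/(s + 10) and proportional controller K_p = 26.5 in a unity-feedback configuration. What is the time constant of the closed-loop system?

Closed-loop transfer function: T(s) = K_p·G(s)/(1 + K_p·G(s)) = 217.3/(s + 10 + 217.3) = 217.3/(s + 227.3).
Time constant τ = 1/227.3 = 0.0044 s.

τ = 0.0044 s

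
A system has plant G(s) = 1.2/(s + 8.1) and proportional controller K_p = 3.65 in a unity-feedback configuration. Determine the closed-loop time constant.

τ = 0.0801 s

Closed-loop transfer function: T(s) = K_p·G(s)/(1 + K_p·G(s)) = 4.38/(s + 8.1 + 4.38) = 4.38/(s + 12.48).
Time constant τ = 1/12.48 = 0.0801 s.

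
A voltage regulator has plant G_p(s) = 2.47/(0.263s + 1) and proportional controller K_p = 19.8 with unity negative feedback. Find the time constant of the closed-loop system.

τ = 0.00527 s

Closed loop: T(s) = K_p·G_p/(1+K_p·G_p) = 48.91/(0.263s + 1 + 48.91), with pole at s = −(1 + 48.91)/0.263 = −189.8.
Closed-loop time constant τ = 1/189.8 = 0.00527 s.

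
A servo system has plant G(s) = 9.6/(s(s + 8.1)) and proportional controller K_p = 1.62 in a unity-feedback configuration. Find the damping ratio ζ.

1 + K_p·G(s) = 0 gives s² + 8.1s + 15.55 = 0.
So ω_n² = 15.55 ⇒ ω_n = 3.944 rad/s, and ζ = 8.1/(2ω_n) = 1.03.

ζ = 1.03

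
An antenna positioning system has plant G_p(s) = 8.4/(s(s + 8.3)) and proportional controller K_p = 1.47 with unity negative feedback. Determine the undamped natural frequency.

ω_n = 3.51 rad/s

With unity feedback the closed-loop characteristic equation is s² + 8.3s + 1.47·8.4 = s² + 8.3s + 12.35 = 0.
So ω_n² = 12.35 ⇒ ω_n = 3.514 rad/s, and ζ = 8.3/(2ω_n) = 1.18.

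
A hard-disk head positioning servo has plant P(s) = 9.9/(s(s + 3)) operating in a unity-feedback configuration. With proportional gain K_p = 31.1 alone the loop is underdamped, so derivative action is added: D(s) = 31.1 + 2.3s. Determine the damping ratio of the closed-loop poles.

Forward path: (31.1 + 2.3s)·9.9/(s(s+3)). The closed-loop characteristic equation is s² + (3 + 9.9·2.3)s + 9.9·31.1 = 0.
That is s² + 25.77s + 307.9 = 0, so ω_n = 17.55 rad/s and ζ = 25.77/(2·17.55) = 0.7343.

ζ = 0.734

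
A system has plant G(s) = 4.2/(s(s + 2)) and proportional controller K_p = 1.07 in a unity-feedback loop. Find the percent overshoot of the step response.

18.6%

The closed-loop denominator s² + 2s + 4.494 gives ω_n = √4.494 = 2.12 and ζ = 2/(2ω_n) = 0.4717.
%OS = 100·exp(−πζ/√(1−ζ²)) = 100·exp(−π·0.4717/√0.7775) = 18.6%.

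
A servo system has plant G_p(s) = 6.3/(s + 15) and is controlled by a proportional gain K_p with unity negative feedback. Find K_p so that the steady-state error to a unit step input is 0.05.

For a type-0 loop with proportional control, e_ss = 1/(1 + K_p·G_p(0)).
G_p(0) = 0.42. Require 1/(1 + K_p·0.42) = 0.05, so 1 + 0.42·K_p = 20.
K_p = (20 − 1)/0.42 = 45.2.

K_p = 45.2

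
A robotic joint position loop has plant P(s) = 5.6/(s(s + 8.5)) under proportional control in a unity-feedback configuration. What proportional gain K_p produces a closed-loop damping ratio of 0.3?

K_p = 35.8

Closed-loop characteristic equation: s² + 8.5s + K_p·5.6 = 0.
So ω_n = √(5.6K_p) and 2ζω_n = 8.5, giving ζ = 8.5/(2√(5.6K_p)).
Setting ζ = 0.3: √(5.6K_p) = 8.5/(2·0.3) = 14.17, so K_p = 200.7/5.6 = 35.8.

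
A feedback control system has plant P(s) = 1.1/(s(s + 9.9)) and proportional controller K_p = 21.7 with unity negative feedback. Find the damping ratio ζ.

The closed-loop denominator is s(s+9.9) + 21.7·1.1 = s² + 9.9s + 23.87.
Matching s² + 2ζω_n s + ω_n²: ω_n = √23.87 = 4.886 rad/s and 2ζω_n = 9.9, so ζ = 9.9/(2·4.886) = 1.01.

ζ = 1.01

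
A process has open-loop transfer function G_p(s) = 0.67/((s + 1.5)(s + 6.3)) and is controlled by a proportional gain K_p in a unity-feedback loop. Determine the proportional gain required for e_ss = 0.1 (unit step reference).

K_p = 127

Steady-state error for a unit step on this type-0 loop is 1/(1 + K_p·G_p(0)).
G_p(0) = 0.0709. Require 1/(1 + K_p·0.0709) = 0.1, so 1 + 0.0709·K_p = 10.
K_p = (10 − 1)/0.0709 = 127.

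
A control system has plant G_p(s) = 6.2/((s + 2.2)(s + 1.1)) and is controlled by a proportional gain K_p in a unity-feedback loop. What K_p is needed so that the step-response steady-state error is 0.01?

K_p = 38.6

For a type-0 loop with proportional control, e_ss = 1/(1 + K_p·G_p(0)).
G_p(0) = 2.562. Require 1/(1 + K_p·2.562) = 0.01, so 1 + 2.562·K_p = 100.
K_p = (100 − 1)/2.562 = 38.6.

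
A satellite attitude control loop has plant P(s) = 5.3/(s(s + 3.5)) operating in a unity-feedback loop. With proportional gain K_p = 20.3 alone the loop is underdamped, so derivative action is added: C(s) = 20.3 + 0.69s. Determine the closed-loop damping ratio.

Forward path: (20.3 + 0.69s)·5.3/(s(s+3.5)). The closed-loop characteristic equation is s² + (3.5 + 5.3·0.69)s + 5.3·20.3 = 0.
That is s² + 7.157s + 107.6 = 0, so ω_n = 10.37 rad/s and ζ = 7.157/(2·10.37) = 0.345.

ζ = 0.345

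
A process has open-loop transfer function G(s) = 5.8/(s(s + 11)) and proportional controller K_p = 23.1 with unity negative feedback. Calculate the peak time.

The closed-loop denominator s² + 11s + 134 gives ω_n = √134 = 11.57 and ζ = 11/(2ω_n) = 0.4752.
Damped frequency ω_d = ω_n√(1−ζ²) = 10.18 rad/s, so peak time T_p = π/ω_d = 0.308 s.

T_p = 0.308 s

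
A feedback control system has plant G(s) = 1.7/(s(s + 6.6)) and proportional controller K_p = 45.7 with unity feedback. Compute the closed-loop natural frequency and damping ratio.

The closed-loop denominator is s(s+6.6) + 45.7·1.7 = s² + 6.6s + 77.69.
Matching s² + 2ζω_n s + ω_n²: ω_n = √77.69 = 8.814 rad/s and 2ζω_n = 6.6, so ζ = 6.6/(2·8.814) = 0.374.

ω_n = 8.81 rad/s, ζ = 0.374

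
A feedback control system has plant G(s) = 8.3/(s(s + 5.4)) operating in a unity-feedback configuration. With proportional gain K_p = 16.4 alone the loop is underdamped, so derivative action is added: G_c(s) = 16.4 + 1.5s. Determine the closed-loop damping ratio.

Forward path: (16.4 + 1.5s)·8.3/(s(s+5.4)). The closed-loop characteristic equation is s² + (5.4 + 8.3·1.5)s + 8.3·16.4 = 0.
That is s² + 17.85s + 136.1 = 0, so ω_n = 11.67 rad/s and ζ = 17.85/(2·11.67) = 0.765.

ζ = 0.765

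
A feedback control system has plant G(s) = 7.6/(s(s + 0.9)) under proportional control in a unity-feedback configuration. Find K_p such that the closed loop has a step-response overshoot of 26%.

From %OS = 100·exp(−πζ/√(1−ζ²)) = 26%, ζ = −ln(0.26)/√(π²+ln²(0.26)) = 0.3941.
Characteristic equation s² + 0.9s + 7.6K_p = 0 gives ζ = 0.9/(2√(7.6K_p)).
Setting ζ = 0.3941: √(7.6K_p) = 0.9/(2·0.3941) = 1.142, so K_p = 1.304/7.6 = 0.172.

K_p = 0.172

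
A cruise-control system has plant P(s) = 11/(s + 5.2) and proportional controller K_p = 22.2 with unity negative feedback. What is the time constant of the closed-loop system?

τ = 0.00401 s

Closed-loop transfer function: T(s) = K_p·P(s)/(1 + K_p·P(s)) = 244.2/(s + 5.2 + 244.2) = 244.2/(s + 249.4).
Time constant τ = 1/249.4 = 0.00401 s.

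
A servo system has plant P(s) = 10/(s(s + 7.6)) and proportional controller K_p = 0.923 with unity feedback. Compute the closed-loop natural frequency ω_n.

ω_n = 3.04 rad/s

With unity feedback the closed-loop characteristic equation is s² + 7.6s + 0.923·10 = s² + 7.6s + 9.23 = 0.
Matching s² + 2ζω_n s + ω_n²: ω_n = √9.23 = 3.038 rad/s and 2ζω_n = 7.6, so ζ = 7.6/(2·3.038) = 1.25.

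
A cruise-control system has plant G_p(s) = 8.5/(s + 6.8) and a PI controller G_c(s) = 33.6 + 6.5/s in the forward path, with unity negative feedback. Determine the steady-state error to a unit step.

0

The open loop G_c(s)G_p(s) has a pole at the origin (type 1), so the static position error constant is infinite and e_ss = 1/(1+∞) = 0.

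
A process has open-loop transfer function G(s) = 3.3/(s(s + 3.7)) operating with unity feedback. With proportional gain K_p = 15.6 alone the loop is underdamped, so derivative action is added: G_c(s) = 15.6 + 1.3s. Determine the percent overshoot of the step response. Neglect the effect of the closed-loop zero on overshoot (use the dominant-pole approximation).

Forward path: (15.6 + 1.3s)·3.3/(s(s+3.7)). The closed-loop characteristic equation is s² + (3.7 + 3.3·1.3)s + 3.3·15.6 = 0.
That is s² + 7.99s + 51.48 = 0, so ω_n = 7.175 rad/s and ζ = 7.99/(2·7.175) = 0.5568.
%OS = 100·exp(−πζ/√(1−ζ²)) = 12.2%.

12.2%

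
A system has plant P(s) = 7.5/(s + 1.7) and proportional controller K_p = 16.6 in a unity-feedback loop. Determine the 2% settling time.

T_s ≈ 0.0317 s

Closed-loop transfer function: T(s) = K_p·P(s)/(1 + K_p·P(s)) = 124.5/(s + 1.7 + 124.5) = 124.5/(s + 126.2).
Time constant τ = 1/126.2 = 0.007924 s, so the 2% settling time is about 4τ = 0.0317 s.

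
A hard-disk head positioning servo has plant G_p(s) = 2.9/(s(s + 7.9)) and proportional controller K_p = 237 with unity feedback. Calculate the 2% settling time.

The closed-loop denominator s² + 7.9s + 687.3 gives ω_n = √687.3 = 26.22 and ζ = 7.9/(2ω_n) = 0.1507.
2% settling time T_s ≈ 4/(ζω_n) = 4/3.95 = 1.01 s.

T_s ≈ 1.01 s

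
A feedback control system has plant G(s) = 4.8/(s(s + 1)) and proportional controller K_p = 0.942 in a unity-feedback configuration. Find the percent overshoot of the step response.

The closed-loop denominator s² + 1s + 4.522 gives ω_n = √4.522 = 2.126 and ζ = 1/(2ω_n) = 0.2351.
%OS = 100·exp(−πζ/√(1−ζ²)) = 100·exp(−π·0.2351/√0.9447) = 46.8%.

46.8%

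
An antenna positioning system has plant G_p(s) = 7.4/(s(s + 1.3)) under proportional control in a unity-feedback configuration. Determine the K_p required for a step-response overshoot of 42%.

K_p = 0.806

From %OS = 100·exp(−πζ/√(1−ζ²)) = 42%, ζ = −ln(0.42)/√(π²+ln²(0.42)) = 0.2662.
Characteristic equation s² + 1.3s + 7.4K_p = 0 gives ζ = 1.3/(2√(7.4K_p)).
Setting ζ = 0.2662: √(7.4K_p) = 1.3/(2·0.2662) = 2.442, so K_p = 5.963/7.4 = 0.806.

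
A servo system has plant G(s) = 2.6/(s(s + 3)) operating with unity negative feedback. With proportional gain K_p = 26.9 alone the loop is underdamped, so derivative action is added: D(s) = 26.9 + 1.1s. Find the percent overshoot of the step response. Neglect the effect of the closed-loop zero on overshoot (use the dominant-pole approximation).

30.9%

Forward path: (26.9 + 1.1s)·2.6/(s(s+3)). The closed-loop characteristic equation is s² + (3 + 2.6·1.1)s + 2.6·26.9 = 0.
That is s² + 5.86s + 69.94 = 0, so ω_n = 8.363 rad/s and ζ = 5.86/(2·8.363) = 0.3504.
%OS = 100·exp(−πζ/√(1−ζ²)) = 30.9%.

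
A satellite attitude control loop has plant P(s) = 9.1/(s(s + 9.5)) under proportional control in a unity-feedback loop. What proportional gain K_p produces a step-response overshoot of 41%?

From %OS = 100·exp(−πζ/√(1−ζ²)) = 41%, ζ = −ln(0.41)/√(π²+ln²(0.41)) = 0.273.
Characteristic equation s² + 9.5s + 9.1K_p = 0 gives ζ = 9.5/(2√(9.1K_p)).
Setting ζ = 0.273: √(9.1K_p) = 9.5/(2·0.273) = 17.4, so K_p = 302.7/9.1 = 33.3.

K_p = 33.3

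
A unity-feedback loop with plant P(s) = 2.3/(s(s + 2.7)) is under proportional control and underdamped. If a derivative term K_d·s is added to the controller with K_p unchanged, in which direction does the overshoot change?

With PD the characteristic equation becomes s² + (a + K·K_d)s + K·K_p = 0; the damping term grows, ζ rises, overshoot falls.

decrease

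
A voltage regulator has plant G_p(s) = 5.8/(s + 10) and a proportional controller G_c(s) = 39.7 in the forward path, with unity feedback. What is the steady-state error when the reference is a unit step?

The loop is type 0. Static position error constant K_pos = G_c(0)·G_p(0) = 39.7·0.58 = 23.03.
Steady-state error to a unit step: e_ss = 1/(1+K_pos) = 1/24.03 = 0.0416.

0.0416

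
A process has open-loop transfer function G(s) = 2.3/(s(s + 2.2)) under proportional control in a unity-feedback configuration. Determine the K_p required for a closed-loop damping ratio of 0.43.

Closed-loop characteristic equation: s² + 2.2s + K_p·2.3 = 0.
So ω_n = √(2.3K_p) and 2ζω_n = 2.2, giving ζ = 2.2/(2√(2.3K_p)).
Setting ζ = 0.43: √(2.3K_p) = 2.2/(2·0.43) = 2.558, so K_p = 6.544/2.3 = 2.85.

K_p = 2.85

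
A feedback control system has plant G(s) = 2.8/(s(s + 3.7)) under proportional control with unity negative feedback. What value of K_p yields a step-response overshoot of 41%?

From %OS = 100·exp(−πζ/√(1−ζ²)) = 41%, ζ = −ln(0.41)/√(π²+ln²(0.41)) = 0.273.
Characteristic equation s² + 3.7s + 2.8K_p = 0 gives ζ = 3.7/(2√(2.8K_p)).
Setting ζ = 0.273: √(2.8K_p) = 3.7/(2·0.273) = 6.776, so K_p = 45.91/2.8 = 16.4.

K_p = 16.4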